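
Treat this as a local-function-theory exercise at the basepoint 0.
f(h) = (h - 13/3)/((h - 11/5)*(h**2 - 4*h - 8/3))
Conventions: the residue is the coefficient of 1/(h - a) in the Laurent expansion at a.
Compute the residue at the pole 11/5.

At the order-1 pole 11/5 set g(h) = (h - (11/5))*f(h) = (h - 13/3)/(h**2 - 4*h - 8/3).
Simple pole: residue = g(a) at a = 11/5, which is 160/497.

The residue is 160/497.


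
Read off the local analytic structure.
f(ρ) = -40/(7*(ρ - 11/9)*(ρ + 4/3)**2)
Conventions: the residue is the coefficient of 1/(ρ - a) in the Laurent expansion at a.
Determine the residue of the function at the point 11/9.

The residue is -3240/3703.

At the order-1 pole 11/9 set g(ρ) = (ρ - (11/9))*f(ρ) = -40/(7*(ρ + 4/3)**2).
Simple pole: residue = g(a) at a = 11/9, which is -3240/3703.


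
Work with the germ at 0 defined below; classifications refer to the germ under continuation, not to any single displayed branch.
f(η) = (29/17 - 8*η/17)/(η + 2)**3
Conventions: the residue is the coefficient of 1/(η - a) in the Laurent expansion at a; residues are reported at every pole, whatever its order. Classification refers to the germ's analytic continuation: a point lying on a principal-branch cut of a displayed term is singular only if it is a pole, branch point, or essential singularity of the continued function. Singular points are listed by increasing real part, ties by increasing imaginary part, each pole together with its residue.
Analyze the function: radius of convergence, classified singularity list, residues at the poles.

Radius of convergence at 0: 2.
At -2: a pole of order 3; residue 0.

Denominator factor (η + 2)^3: pole of order 3 at -2, modulus 2.
The radius of convergence is the smallest modulus among the singular points: 2.
At the order-3 pole -2 set g(η) = (η - (-2))^3*f(η) = 29/17 - 8*η/17.
Order-3 pole: residue = g''(a)/2; g''(-2) = 0, so the residue is 0.


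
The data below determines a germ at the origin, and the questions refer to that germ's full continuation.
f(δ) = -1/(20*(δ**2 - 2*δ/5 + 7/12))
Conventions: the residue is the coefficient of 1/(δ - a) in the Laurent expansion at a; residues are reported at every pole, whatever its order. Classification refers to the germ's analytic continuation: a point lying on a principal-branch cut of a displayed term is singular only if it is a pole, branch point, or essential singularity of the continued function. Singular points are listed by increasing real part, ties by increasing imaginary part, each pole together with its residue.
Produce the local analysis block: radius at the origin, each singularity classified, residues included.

Denominator factor (δ**2 - 2*δ/5 + 7/12): discriminant -163/75, complex-conjugate roots (1/5) + ((1/30)*sqrt(489))*i and (1/5) - ((1/30)*sqrt(489))*i; poles of order 1, moduli (1/6)*sqrt(21) and (1/6)*sqrt(21).
The radius of convergence is the smallest modulus among the singular points: (1/6)*sqrt(21).
The factor δ**2 - 2*δ/5 + 7/12 splits as (δ - a)(δ - a') with a = (1/5) - ((1/30)*sqrt(489))*i, a' = (1/5) + ((1/30)*sqrt(489))*i. At the order-1 pole a set g(δ) = (δ - a)*f(δ) = [-1/20] / (δ - a').
Simple pole: residue = g(a) at a = (1/5) - ((1/30)*sqrt(489))*i, which is -((1/652)*sqrt(489))*i.
The factor δ**2 - 2*δ/5 + 7/12 splits as (δ - a)(δ - a') with a = (1/5) + ((1/30)*sqrt(489))*i, a' = (1/5) - ((1/30)*sqrt(489))*i. At the order-1 pole a set g(δ) = (δ - a)*f(δ) = [-1/20] / (δ - a').
Simple pole: residue = g(a) at a = (1/5) + ((1/30)*sqrt(489))*i, which is ((1/652)*sqrt(489))*i.
List the singular points by increasing real part (a conjugate pair: the negative imaginary part first).

Radius of convergence at 0: (1/6)*sqrt(21).
At (1/5) - ((1/30)*sqrt(489))*i: a pole of order 1; residue -((1/652)*sqrt(489))*i.
At (1/5) + ((1/30)*sqrt(489))*i: a pole of order 1; residue ((1/652)*sqrt(489))*i.


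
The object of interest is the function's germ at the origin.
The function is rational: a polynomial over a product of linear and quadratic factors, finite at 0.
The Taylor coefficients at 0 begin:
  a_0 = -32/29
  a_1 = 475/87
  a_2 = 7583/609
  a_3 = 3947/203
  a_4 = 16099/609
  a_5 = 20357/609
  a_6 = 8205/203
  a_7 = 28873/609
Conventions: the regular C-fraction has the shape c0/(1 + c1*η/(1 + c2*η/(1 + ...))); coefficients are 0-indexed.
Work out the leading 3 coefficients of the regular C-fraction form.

The regular C-fraction coefficients are [-32/29, 475/96, -2307343/319200].

Taylor coefficients (read off): a_0 = -32/29, a_1 = 475/87, a_2 = 7583/609.
c0 = a_0 = -32/29. Peel one level at a time: if S = 1 + c*η/S' with S'(0) = 1, then c is the η-coefficient of S and S' = c*η/(S - 1).
S_1 = c0/f = 1 + (475/96)*η + (2307343/64512)*η^2 + ...; c1 = 475/96.
S_2 = c1*η/(S_1 - 1) = 1 + (-2307343/319200)*η + ...; c2 = -2307343/319200.


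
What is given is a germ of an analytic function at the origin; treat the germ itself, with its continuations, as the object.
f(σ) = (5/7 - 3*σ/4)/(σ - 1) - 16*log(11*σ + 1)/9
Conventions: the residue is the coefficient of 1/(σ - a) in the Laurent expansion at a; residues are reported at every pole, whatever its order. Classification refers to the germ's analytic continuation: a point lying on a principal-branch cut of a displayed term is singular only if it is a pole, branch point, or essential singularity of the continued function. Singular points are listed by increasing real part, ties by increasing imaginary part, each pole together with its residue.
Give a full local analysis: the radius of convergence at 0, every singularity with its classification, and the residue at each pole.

Denominator factor (σ - 1): pole of order 1 at 1, modulus 1.
Branch term (-16/9)*log(1 - σ/(-1/11)): its argument vanishes at σ = -1/11, a logarithmic branch point, modulus 1/11.
The radius of convergence is the smallest modulus among the singular points: 1/11.
The branch term is analytic at 1 and contributes nothing to the residue; only the rational part matters.
At the order-1 pole 1 set g(σ) = (σ - (1))*(rational part) = 5/7 - 3*σ/4.
Simple pole: residue = g(a) at a = 1, which is -1/28.
List the singular points by increasing real part (a conjugate pair: the negative imaginary part first).

Radius of convergence at 0: 1/11.
At -1/11: a logarithmic branch point.
At 1: a pole of order 1; residue -1/28.


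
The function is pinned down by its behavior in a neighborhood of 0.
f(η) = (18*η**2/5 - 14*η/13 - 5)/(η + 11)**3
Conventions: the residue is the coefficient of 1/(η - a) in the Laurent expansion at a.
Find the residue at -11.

The residue is 18/5.

At the order-3 pole -11 set g(η) = (η - (-11))^3*f(η) = 18*η**2/5 - 14*η/13 - 5.
Order-3 pole: residue = g''(a)/2; g''(-11) = 36/5, so the residue is 18/5.


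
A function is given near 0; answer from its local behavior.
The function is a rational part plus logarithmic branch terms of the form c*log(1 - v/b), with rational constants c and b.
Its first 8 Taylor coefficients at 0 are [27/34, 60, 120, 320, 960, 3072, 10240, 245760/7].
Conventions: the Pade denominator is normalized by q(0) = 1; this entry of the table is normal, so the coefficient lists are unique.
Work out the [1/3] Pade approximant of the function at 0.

Taylor coefficients needed (read off): a_0 = 27/34, a_1 = 60, a_2 = 120, a_3 = 320, a_4 = 960.
Write the denominator as Q(v) = 1 + q1*v + q2*v^2 + q3*v^3. Requiring Q*f - P = O(v^5) with deg P <= 1 kills the coefficients of v^2..v^4 in Q*f:
  v^2: a_2 + q1*a_1 + q2*a_0 = 0, i.e. 120 + (60)*q1 + (27/34)*q2 = 0.
  v^3: a_3 + q1*a_2 + q2*a_1 + q3*a_0 = 0, i.e. 320 + (120)*q1 + (60)*q2 + (27/34)*q3 = 0.
  v^4: a_4 + q1*a_3 + q2*a_2 + q3*a_1 = 0, i.e. 960 + (320)*q1 + (120)*q2 + (60)*q3 = 0.
Solving this linear system: q1 = -54311/27397, q2 = -109480/82191, q3 = -227120/82191.
The numerator is Q*f truncated at degree 1: P0 = a_0 = 27/34; P1 = a_1 + q1*a_0 = 54423483/931498.

The Pade approximant has numerator coefficients [27/34, 54423483/931498]; denominator coefficients [1, -54311/27397, -109480/82191, -227120/82191].


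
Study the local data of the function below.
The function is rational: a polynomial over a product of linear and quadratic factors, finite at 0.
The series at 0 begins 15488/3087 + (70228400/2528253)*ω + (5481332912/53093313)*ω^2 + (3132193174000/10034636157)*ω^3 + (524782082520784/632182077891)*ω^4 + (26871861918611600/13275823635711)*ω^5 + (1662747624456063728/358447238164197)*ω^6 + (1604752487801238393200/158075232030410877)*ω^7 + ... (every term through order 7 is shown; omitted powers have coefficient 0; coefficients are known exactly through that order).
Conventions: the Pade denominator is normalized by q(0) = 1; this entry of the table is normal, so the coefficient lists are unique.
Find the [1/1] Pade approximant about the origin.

The Pade approximant has numerator coefficients [15488/3087, 837359341456/91712377575]; denominator coefficients [1, -2831267/761775].

Taylor coefficients needed (read off): a_0 = 15488/3087, a_1 = 70228400/2528253, a_2 = 5481332912/53093313.
Write the denominator as Q(ω) = 1 + q1*ω. Requiring Q*f - P = O(ω^3) with deg P <= 1 kills the coefficients of ω^2..ω^2 in Q*f:
  ω^2: a_2 + q1*a_1 = 0, i.e. 5481332912/53093313 + (70228400/2528253)*q1 = 0.
Solving this linear system: q1 = -2831267/761775.
The numerator is Q*f truncated at degree 1: P0 = a_0 = 15488/3087; P1 = a_1 + q1*a_0 = 837359341456/91712377575.


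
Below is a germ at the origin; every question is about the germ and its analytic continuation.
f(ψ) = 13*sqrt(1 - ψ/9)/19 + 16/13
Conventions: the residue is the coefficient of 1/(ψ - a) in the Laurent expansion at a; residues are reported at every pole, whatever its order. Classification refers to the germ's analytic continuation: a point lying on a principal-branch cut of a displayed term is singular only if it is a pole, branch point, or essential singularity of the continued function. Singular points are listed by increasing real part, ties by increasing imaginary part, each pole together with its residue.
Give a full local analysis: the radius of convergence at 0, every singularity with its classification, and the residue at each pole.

Branch term (13/19)*sqrt(1 - ψ/(9)): its argument vanishes at ψ = 9, a square-root branch point, modulus 9.
The radius of convergence is the smallest modulus among the singular points: 9.

Radius of convergence at 0: 9.
At 9: an algebraic (square-root) branch point.


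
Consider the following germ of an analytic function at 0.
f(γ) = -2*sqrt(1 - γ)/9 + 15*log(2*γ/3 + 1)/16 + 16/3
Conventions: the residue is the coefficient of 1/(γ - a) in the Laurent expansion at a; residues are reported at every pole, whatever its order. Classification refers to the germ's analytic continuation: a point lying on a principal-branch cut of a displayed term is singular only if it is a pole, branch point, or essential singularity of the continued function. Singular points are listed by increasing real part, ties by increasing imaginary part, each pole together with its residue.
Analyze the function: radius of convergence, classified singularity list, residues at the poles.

Radius of convergence at 0: 1.
At -3/2: a logarithmic branch point.
At 1: an algebraic (square-root) branch point.

Branch term (-2/9)*sqrt(1 - γ/(1)): its argument vanishes at γ = 1, a square-root branch point, modulus 1.
Branch term (15/16)*log(1 - γ/(-3/2)): its argument vanishes at γ = -3/2, a logarithmic branch point, modulus 3/2.
The radius of convergence is the smallest modulus among the singular points: 1.
List the singular points by increasing real part (a conjugate pair: the negative imaginary part first).


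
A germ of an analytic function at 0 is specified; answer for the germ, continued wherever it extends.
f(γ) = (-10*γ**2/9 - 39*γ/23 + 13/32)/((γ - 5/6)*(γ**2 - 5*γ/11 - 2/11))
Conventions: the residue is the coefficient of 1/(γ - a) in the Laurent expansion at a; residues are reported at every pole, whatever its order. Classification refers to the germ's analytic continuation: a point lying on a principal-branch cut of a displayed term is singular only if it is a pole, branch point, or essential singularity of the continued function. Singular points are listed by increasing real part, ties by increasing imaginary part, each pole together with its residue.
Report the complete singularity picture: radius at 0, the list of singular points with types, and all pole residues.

Denominator factor (γ**2 - 5*γ/11 - 2/11): discriminant 113/121, real irrational roots 5/22 + (1/22)*sqrt(113) and 5/22 - (1/22)*sqrt(113); poles of order 1, moduli 5/22 + (1/22)*sqrt(113) and -5/22 + (1/22)*sqrt(113).
Denominator factor (γ - 5/6): pole of order 1 at 5/6, modulus 5/6.
The radius of convergence is the smallest modulus among the singular points: -5/22 + (1/22)*sqrt(113).
The factor γ**2 - 5*γ/11 - 2/11 splits as (γ - a)(γ - a') with a = 5/22 - (1/22)*sqrt(113), a' = 5/22 + (1/22)*sqrt(113). At the order-1 pole a set g(γ) = (γ - a)*f(γ) = [(-10*γ**2/9 - 39*γ/23 + 13/32)/(γ - 5/6)] / (γ - a').
Simple pole: residue = g(a) at a = 5/22 - (1/22)*sqrt(113), which is 356237/58512 - (138891/275494)*sqrt(113).
The factor γ**2 - 5*γ/11 - 2/11 splits as (γ - a)(γ - a') with a = 5/22 + (1/22)*sqrt(113), a' = 5/22 - (1/22)*sqrt(113). At the order-1 pole a set g(γ) = (γ - a)*f(γ) = [(-10*γ**2/9 - 39*γ/23 + 13/32)/(γ - 5/6)] / (γ - a').
Simple pole: residue = g(a) at a = 5/22 + (1/22)*sqrt(113), which is 356237/58512 + (138891/275494)*sqrt(113).
At the order-1 pole 5/6 set g(γ) = (γ - (5/6))*f(γ) = (-10*γ**2/9 - 39*γ/23 + 13/32)/(γ**2 - 5*γ/11 - 2/11).
Simple pole: residue = g(a) at a = 5/6, which is -1166231/87768.
List the singular points by increasing real part (a conjugate pair: the negative imaginary part first).

Radius of convergence at 0: -5/22 + (1/22)*sqrt(113).
At 5/22 - (1/22)*sqrt(113): a pole of order 1; residue 356237/58512 - (138891/275494)*sqrt(113).
At 5/22 + (1/22)*sqrt(113): a pole of order 1; residue 356237/58512 + (138891/275494)*sqrt(113).
At 5/6: a pole of order 1; residue -1166231/87768.


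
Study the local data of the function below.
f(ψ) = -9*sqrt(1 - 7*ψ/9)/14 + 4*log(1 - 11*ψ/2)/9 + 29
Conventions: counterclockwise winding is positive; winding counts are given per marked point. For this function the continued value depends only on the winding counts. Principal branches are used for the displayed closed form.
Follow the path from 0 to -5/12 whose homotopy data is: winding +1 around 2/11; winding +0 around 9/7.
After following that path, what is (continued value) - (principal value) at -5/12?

Continued minus principal equals (8/9)*pi*i.

The rational part is single-valued and drops out of the difference; each branch term changes only by its own monodromy.
(4/9)*log(1 - ψ/(2/11)): each positive loop around 2/11 adds 2*pi*i to the log, so winding +1 contributes (4/9)*(1)*2*pi*i = (8/9)*pi*i.
(-9/14)*sqrt(1 - ψ/(9/7)): winding +0 is even, the square root returns to the same sheet, contribution 0.
Summing the contributions at ψ = -5/12 gives (8/9)*pi*i.


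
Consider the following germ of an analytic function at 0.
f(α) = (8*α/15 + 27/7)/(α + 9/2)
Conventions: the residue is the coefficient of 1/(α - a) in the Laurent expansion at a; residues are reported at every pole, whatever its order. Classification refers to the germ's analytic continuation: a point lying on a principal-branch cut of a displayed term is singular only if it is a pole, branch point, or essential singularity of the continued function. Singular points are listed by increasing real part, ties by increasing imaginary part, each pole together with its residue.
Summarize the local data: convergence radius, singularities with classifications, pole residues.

Radius of convergence at 0: 9/2.
At -9/2: a pole of order 1; residue 51/35.

Denominator factor (α + 9/2): pole of order 1 at -9/2, modulus 9/2.
The radius of convergence is the smallest modulus among the singular points: 9/2.
At the order-1 pole -9/2 set g(α) = (α - (-9/2))*f(α) = 8*α/15 + 27/7.
Simple pole: residue = g(a) at a = -9/2, which is 51/35.


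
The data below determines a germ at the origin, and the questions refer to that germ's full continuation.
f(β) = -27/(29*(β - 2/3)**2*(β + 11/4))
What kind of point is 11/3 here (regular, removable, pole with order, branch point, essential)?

Denominator factors: β - 2/3 = 3 at β = 11/3; β + 11/4 = 77/12 at β = 11/3 — none vanishes.
So the germ continues analytically to 11/3.

The point is a regular point.


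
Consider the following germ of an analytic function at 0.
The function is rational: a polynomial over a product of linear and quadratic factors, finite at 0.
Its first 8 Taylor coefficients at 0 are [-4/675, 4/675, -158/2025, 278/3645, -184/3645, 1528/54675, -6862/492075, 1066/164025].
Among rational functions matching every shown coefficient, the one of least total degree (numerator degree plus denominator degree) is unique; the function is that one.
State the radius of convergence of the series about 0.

The radius of convergence is 3.

No rational of total degree below 5 reproduces all 8 coefficients; solving the [2/3] Pade equations on them gives f(φ) = (-2*φ**2 - 4/25)/(φ + 3)**3, whose expansion matches every shown term.
Denominator factor (φ + 3)^3: pole of order 3 at -3, modulus 3.
The radius of convergence is the smallest modulus among the singular points: 3.


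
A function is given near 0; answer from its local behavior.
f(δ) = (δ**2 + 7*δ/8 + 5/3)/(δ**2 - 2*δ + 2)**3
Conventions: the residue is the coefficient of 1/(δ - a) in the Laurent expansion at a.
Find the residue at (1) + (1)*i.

The factor δ**2 - 2*δ + 2 splits as (δ - a)(δ - a') with a = (1) + (1)*i, a' = (1) - (1)*i. At the order-3 pole a set g(δ) = (δ - a)^3*f(δ) = [δ**2 + 7*δ/8 + 5/3] / (δ - a')^3.
Order-3 pole: residue = g''(a)/2; g''((1) + (1)*i) = -(93/64)*i, so the residue is -(93/128)*i.

The residue is -(93/128)*i.


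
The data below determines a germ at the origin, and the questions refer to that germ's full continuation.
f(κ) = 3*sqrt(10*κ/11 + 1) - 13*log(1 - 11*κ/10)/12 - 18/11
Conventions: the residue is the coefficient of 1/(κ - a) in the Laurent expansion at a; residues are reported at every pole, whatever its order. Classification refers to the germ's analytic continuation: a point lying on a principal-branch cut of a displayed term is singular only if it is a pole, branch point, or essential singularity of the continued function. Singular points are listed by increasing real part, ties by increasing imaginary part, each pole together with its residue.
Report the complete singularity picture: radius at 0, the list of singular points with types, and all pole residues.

Branch term (3)*sqrt(1 - κ/(-11/10)): its argument vanishes at κ = -11/10, a square-root branch point, modulus 11/10.
Branch term (-13/12)*log(1 - κ/(10/11)): its argument vanishes at κ = 10/11, a logarithmic branch point, modulus 10/11.
The radius of convergence is the smallest modulus among the singular points: 10/11.
List the singular points by increasing real part (a conjugate pair: the negative imaginary part first).

Radius of convergence at 0: 10/11.
At -11/10: an algebraic (square-root) branch point.
At 10/11: a logarithmic branch point.


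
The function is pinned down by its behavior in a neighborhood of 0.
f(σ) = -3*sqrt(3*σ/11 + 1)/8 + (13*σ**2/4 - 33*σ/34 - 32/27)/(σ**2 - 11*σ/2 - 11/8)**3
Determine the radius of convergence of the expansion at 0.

The radius of convergence is -11/4 + (1/4)*sqrt(143).

Denominator factor (σ**2 - 11*σ/2 - 11/8)^3: discriminant 143/4, real irrational roots 11/4 + (1/4)*sqrt(143) and 11/4 - (1/4)*sqrt(143); poles of order 3, moduli 11/4 + (1/4)*sqrt(143) and -11/4 + (1/4)*sqrt(143).
Branch term (-3/8)*sqrt(1 - σ/(-11/3)): its argument vanishes at σ = -11/3, a square-root branch point, modulus 11/3.
The radius of convergence is the smallest modulus among the singular points: -11/4 + (1/4)*sqrt(143).


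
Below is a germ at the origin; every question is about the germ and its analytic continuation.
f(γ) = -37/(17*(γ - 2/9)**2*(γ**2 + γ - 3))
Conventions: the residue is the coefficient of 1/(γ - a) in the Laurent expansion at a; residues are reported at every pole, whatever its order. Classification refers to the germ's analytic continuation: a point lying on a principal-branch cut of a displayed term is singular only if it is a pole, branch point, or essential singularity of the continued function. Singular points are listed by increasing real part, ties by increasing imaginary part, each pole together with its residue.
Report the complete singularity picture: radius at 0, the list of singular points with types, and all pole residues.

Radius of convergence at 0: 2/9.
At -1/2 - (1/2)*sqrt(13): a pole of order 1; residue -26973/127738 + (140859/1660594)*sqrt(13).
At 2/9: a pole of order 2; residue 26973/63869.
At -1/2 + (1/2)*sqrt(13): a pole of order 1; residue -26973/127738 - (140859/1660594)*sqrt(13).

Denominator factor (γ - 2/9)^2: pole of order 2 at 2/9, modulus 2/9.
Denominator factor (γ**2 + γ - 3): discriminant 13, real irrational roots -1/2 + (1/2)*sqrt(13) and -1/2 - (1/2)*sqrt(13); poles of order 1, moduli -1/2 + (1/2)*sqrt(13) and 1/2 + (1/2)*sqrt(13).
The radius of convergence is the smallest modulus among the singular points: 2/9.
The factor γ**2 + γ - 3 splits as (γ - a)(γ - a') with a = -1/2 - (1/2)*sqrt(13), a' = -1/2 + (1/2)*sqrt(13). At the order-1 pole a set g(γ) = (γ - a)*f(γ) = [-37/(17*(γ - 2/9)**2)] / (γ - a').
Simple pole: residue = g(a) at a = -1/2 - (1/2)*sqrt(13), which is -26973/127738 + (140859/1660594)*sqrt(13).
At the order-2 pole 2/9 set g(γ) = (γ - (2/9))^2*f(γ) = -37/(17*(γ**2 + γ - 3)).
Order-2 pole: residue = g'(a); g'(2/9) = 26973/63869, so the residue is 26973/63869.
The factor γ**2 + γ - 3 splits as (γ - a)(γ - a') with a = -1/2 + (1/2)*sqrt(13), a' = -1/2 - (1/2)*sqrt(13). At the order-1 pole a set g(γ) = (γ - a)*f(γ) = [-37/(17*(γ - 2/9)**2)] / (γ - a').
Simple pole: residue = g(a) at a = -1/2 + (1/2)*sqrt(13), which is -26973/127738 - (140859/1660594)*sqrt(13).
List the singular points by increasing real part (a conjugate pair: the negative imaginary part first).


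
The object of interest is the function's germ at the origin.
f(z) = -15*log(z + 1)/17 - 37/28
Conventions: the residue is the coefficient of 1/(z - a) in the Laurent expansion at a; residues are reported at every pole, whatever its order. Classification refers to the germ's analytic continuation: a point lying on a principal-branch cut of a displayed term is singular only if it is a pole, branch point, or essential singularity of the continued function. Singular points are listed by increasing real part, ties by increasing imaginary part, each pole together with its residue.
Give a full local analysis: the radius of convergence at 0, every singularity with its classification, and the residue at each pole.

Branch term (-15/17)*log(1 - z/(-1)): its argument vanishes at z = -1, a logarithmic branch point, modulus 1.
The radius of convergence is the smallest modulus among the singular points: 1.

Radius of convergence at 0: 1.
At -1: a logarithmic branch point.


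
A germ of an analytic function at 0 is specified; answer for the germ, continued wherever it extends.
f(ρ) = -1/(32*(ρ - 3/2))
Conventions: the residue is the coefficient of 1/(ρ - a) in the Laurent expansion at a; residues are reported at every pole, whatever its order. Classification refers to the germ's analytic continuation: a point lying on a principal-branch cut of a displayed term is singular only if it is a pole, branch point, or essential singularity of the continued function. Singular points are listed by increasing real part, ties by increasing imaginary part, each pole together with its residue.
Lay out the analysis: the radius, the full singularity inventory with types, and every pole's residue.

Denominator factor (ρ - 3/2): pole of order 1 at 3/2, modulus 3/2.
The radius of convergence is the smallest modulus among the singular points: 3/2.
At the order-1 pole 3/2 set g(ρ) = (ρ - (3/2))*f(ρ) = -1/32.
Simple pole: residue = g(a) at a = 3/2, which is -1/32.

Radius of convergence at 0: 3/2.
At 3/2: a pole of order 1; residue -1/32.


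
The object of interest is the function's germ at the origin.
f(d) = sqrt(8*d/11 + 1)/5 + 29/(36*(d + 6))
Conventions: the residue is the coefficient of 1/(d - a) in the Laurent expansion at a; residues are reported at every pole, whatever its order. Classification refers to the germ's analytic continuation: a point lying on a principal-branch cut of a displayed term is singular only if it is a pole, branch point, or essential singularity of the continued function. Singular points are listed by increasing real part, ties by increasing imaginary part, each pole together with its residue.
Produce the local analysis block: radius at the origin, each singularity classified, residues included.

Radius of convergence at 0: 11/8.
At -6: a pole of order 1; residue 29/36.
At -11/8: an algebraic (square-root) branch point.

Denominator factor (d + 6): pole of order 1 at -6, modulus 6.
Branch term (1/5)*sqrt(1 - d/(-11/8)): its argument vanishes at d = -11/8, a square-root branch point, modulus 11/8.
The radius of convergence is the smallest modulus among the singular points: 11/8.
The branch term is analytic at -6 and contributes nothing to the residue; only the rational part matters.
At the order-1 pole -6 set g(d) = (d - (-6))*(rational part) = 29/36.
Simple pole: residue = g(a) at a = -6, which is 29/36.
List the singular points by increasing real part (a conjugate pair: the negative imaginary part first).


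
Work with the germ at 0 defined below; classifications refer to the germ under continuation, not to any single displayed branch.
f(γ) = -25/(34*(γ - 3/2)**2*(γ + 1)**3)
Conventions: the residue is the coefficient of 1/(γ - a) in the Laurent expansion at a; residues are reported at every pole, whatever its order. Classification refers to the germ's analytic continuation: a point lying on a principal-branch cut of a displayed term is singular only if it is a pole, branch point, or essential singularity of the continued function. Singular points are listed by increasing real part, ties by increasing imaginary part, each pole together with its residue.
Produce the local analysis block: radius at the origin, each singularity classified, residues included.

Radius of convergence at 0: 1.
At -1: a pole of order 3; residue -24/425.
At 3/2: a pole of order 2; residue 24/425.

Denominator factor (γ + 1)^3: pole of order 3 at -1, modulus 1.
Denominator factor (γ - 3/2)^2: pole of order 2 at 3/2, modulus 3/2.
The radius of convergence is the smallest modulus among the singular points: 1.
At the order-3 pole -1 set g(γ) = (γ - (-1))^3*f(γ) = -25/(34*(γ - 3/2)**2).
Order-3 pole: residue = g''(a)/2; g''(-1) = -48/425, so the residue is -24/425.
At the order-2 pole 3/2 set g(γ) = (γ - (3/2))^2*f(γ) = -25/(34*(γ + 1)**3).
Order-2 pole: residue = g'(a); g'(3/2) = 24/425, so the residue is 24/425.
List the singular points by increasing real part (a conjugate pair: the negative imaginary part first).


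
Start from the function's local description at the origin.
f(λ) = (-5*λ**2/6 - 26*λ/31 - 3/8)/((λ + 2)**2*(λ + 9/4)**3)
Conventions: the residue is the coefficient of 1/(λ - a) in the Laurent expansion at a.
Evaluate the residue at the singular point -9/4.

The residue is -159904/93.

At the order-3 pole -9/4 set g(λ) = (λ - (-9/4))^3*f(λ) = (-5*λ**2/6 - 26*λ/31 - 3/8)/(λ + 2)**2.
Order-3 pole: residue = g''(a)/2; g''(-9/4) = -319808/93, so the residue is -159904/93.


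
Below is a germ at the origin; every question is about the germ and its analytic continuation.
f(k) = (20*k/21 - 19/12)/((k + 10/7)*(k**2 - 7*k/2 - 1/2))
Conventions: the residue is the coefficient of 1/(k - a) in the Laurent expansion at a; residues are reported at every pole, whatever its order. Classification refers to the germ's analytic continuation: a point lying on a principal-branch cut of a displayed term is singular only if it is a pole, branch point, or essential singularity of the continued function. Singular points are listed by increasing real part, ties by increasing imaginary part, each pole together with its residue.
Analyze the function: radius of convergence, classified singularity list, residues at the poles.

Radius of convergence at 0: -7/4 + (1/4)*sqrt(57).
At -10/7: a pole of order 1; residue -577/1282.
At 7/4 - (1/4)*sqrt(57): a pole of order 1; residue 577/2564 + (7357/438444)*sqrt(57).
At 7/4 + (1/4)*sqrt(57): a pole of order 1; residue 577/2564 - (7357/438444)*sqrt(57).

Denominator factor (k**2 - 7*k/2 - 1/2): discriminant 57/4, real irrational roots 7/4 + (1/4)*sqrt(57) and 7/4 - (1/4)*sqrt(57); poles of order 1, moduli 7/4 + (1/4)*sqrt(57) and -7/4 + (1/4)*sqrt(57).
Denominator factor (k + 10/7): pole of order 1 at -10/7, modulus 10/7.
The radius of convergence is the smallest modulus among the singular points: -7/4 + (1/4)*sqrt(57).
At the order-1 pole -10/7 set g(k) = (k - (-10/7))*f(k) = (20*k/21 - 19/12)/(k**2 - 7*k/2 - 1/2).
Simple pole: residue = g(a) at a = -10/7, which is -577/1282.
The factor k**2 - 7*k/2 - 1/2 splits as (k - a)(k - a') with a = 7/4 - (1/4)*sqrt(57), a' = 7/4 + (1/4)*sqrt(57). At the order-1 pole a set g(k) = (k - a)*f(k) = [(20*k/21 - 19/12)/(k + 10/7)] / (k - a').
Simple pole: residue = g(a) at a = 7/4 - (1/4)*sqrt(57), which is 577/2564 + (7357/438444)*sqrt(57).
The factor k**2 - 7*k/2 - 1/2 splits as (k - a)(k - a') with a = 7/4 + (1/4)*sqrt(57), a' = 7/4 - (1/4)*sqrt(57). At the order-1 pole a set g(k) = (k - a)*f(k) = [(20*k/21 - 19/12)/(k + 10/7)] / (k - a').
Simple pole: residue = g(a) at a = 7/4 + (1/4)*sqrt(57), which is 577/2564 - (7357/438444)*sqrt(57).
List the singular points by increasing real part (a conjugate pair: the negative imaginary part first).


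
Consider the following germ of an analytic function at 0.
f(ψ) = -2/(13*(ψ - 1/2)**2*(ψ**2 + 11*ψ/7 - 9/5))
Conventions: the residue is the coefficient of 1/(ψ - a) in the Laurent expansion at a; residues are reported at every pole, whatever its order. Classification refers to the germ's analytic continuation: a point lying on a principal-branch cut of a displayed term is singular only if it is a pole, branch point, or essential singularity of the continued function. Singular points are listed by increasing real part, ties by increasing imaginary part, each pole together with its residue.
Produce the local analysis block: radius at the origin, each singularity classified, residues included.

Radius of convergence at 0: 1/2.
At -11/14 - (1/70)*sqrt(11845): a pole of order 1; residue -50400/148837 + (1116920/352594853)*sqrt(11845).
At 1/2: a pole of order 2; residue 100800/148837.
At -11/14 + (1/70)*sqrt(11845): a pole of order 1; residue -50400/148837 - (1116920/352594853)*sqrt(11845).

Denominator factor (ψ**2 + 11*ψ/7 - 9/5): discriminant 2369/245, real irrational roots -11/14 + (1/70)*sqrt(11845) and -11/14 - (1/70)*sqrt(11845); poles of order 1, moduli -11/14 + (1/70)*sqrt(11845) and 11/14 + (1/70)*sqrt(11845).
Denominator factor (ψ - 1/2)^2: pole of order 2 at 1/2, modulus 1/2.
The radius of convergence is the smallest modulus among the singular points: 1/2.
The factor ψ**2 + 11*ψ/7 - 9/5 splits as (ψ - a)(ψ - a') with a = -11/14 - (1/70)*sqrt(11845), a' = -11/14 + (1/70)*sqrt(11845). At the order-1 pole a set g(ψ) = (ψ - a)*f(ψ) = [-2/(13*(ψ - 1/2)**2)] / (ψ - a').
Simple pole: residue = g(a) at a = -11/14 - (1/70)*sqrt(11845), which is -50400/148837 + (1116920/352594853)*sqrt(11845).
At the order-2 pole 1/2 set g(ψ) = (ψ - (1/2))^2*f(ψ) = -2/(13*(ψ**2 + 11*ψ/7 - 9/5)).
Order-2 pole: residue = g'(a); g'(1/2) = 100800/148837, so the residue is 100800/148837.
The factor ψ**2 + 11*ψ/7 - 9/5 splits as (ψ - a)(ψ - a') with a = -11/14 + (1/70)*sqrt(11845), a' = -11/14 - (1/70)*sqrt(11845). At the order-1 pole a set g(ψ) = (ψ - a)*f(ψ) = [-2/(13*(ψ - 1/2)**2)] / (ψ - a').
Simple pole: residue = g(a) at a = -11/14 + (1/70)*sqrt(11845), which is -50400/148837 - (1116920/352594853)*sqrt(11845).
List the singular points by increasing real part (a conjugate pair: the negative imaginary part first).


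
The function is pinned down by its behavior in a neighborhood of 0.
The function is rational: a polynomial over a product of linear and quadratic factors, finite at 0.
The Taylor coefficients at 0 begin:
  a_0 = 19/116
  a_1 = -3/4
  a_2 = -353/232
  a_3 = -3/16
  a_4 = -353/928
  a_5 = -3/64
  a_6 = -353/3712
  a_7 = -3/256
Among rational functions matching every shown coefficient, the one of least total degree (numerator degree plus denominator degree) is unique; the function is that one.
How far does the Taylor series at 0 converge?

The radius of convergence is 2.

No rational of total degree below 4 reproduces all 8 coefficients; solving the [2/2] Pade equations on them gives f(v) = (25*v**2/4 + 3*v - 19/29)/((v - 2)*(v + 2)), whose expansion matches every shown term.
Denominator factor (v + 2): pole of order 1 at -2, modulus 2.
Denominator factor (v - 2): pole of order 1 at 2, modulus 2.
The radius of convergence is the smallest modulus among the singular points: 2.


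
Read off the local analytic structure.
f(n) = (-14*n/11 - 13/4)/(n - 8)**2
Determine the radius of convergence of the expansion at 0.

Denominator factor (n - 8)^2: pole of order 2 at 8, modulus 8.
The radius of convergence is the smallest modulus among the singular points: 8.

The radius of convergence is 8.


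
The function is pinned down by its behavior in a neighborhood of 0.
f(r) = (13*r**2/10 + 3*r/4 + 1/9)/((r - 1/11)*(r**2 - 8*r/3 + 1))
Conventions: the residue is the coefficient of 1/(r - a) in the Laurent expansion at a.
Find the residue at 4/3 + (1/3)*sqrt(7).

The residue is 3509/6672 + (20801/33360)*sqrt(7).

The factor r**2 - 8*r/3 + 1 splits as (r - a)(r - a') with a = 4/3 + (1/3)*sqrt(7), a' = 4/3 - (1/3)*sqrt(7). At the order-1 pole a set g(r) = (r - a)*f(r) = [(13*r**2/10 + 3*r/4 + 1/9)/(r - 1/11)] / (r - a').
Simple pole: residue = g(a) at a = 4/3 + (1/3)*sqrt(7), which is 3509/6672 + (20801/33360)*sqrt(7).


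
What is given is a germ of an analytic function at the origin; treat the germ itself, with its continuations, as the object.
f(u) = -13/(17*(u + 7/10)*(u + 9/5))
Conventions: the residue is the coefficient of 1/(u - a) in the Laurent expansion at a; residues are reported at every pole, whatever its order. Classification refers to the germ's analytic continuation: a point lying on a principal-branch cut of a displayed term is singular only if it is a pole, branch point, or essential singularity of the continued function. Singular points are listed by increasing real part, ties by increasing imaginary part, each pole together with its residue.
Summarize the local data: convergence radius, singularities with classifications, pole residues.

Denominator factor (u + 7/10): pole of order 1 at -7/10, modulus 7/10.
Denominator factor (u + 9/5): pole of order 1 at -9/5, modulus 9/5.
The radius of convergence is the smallest modulus among the singular points: 7/10.
At the order-1 pole -9/5 set g(u) = (u - (-9/5))*f(u) = -13/(17*(u + 7/10)).
Simple pole: residue = g(a) at a = -9/5, which is 130/187.
At the order-1 pole -7/10 set g(u) = (u - (-7/10))*f(u) = -13/(17*(u + 9/5)).
Simple pole: residue = g(a) at a = -7/10, which is -130/187.
List the singular points by increasing real part (a conjugate pair: the negative imaginary part first).

Radius of convergence at 0: 7/10.
At -9/5: a pole of order 1; residue 130/187.
At -7/10: a pole of order 1; residue -130/187.


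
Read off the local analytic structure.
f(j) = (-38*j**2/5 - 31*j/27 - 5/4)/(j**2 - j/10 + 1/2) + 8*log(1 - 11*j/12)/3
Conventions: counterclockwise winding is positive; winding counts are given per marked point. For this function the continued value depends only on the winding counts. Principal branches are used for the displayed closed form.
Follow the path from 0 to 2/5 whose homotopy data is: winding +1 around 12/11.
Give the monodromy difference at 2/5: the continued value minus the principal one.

The rational part is single-valued and drops out of the difference; each branch term changes only by its own monodromy.
(8/3)*log(1 - j/(12/11)): each positive loop around 12/11 adds 2*pi*i to the log, so winding +1 contributes (8/3)*(1)*2*pi*i = (16/3)*pi*i.
Summing the contributions at j = 2/5 gives (16/3)*pi*i.

Continued minus principal equals (16/3)*pi*i.


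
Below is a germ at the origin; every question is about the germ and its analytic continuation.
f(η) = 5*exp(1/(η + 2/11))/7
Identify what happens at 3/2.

The point is a regular point.

There is no denominator, hence no pole anywhere.
The essential point of exp(1/(η - (-2/11))) is -2/11, not 3/2.
So the germ continues analytically to 3/2.


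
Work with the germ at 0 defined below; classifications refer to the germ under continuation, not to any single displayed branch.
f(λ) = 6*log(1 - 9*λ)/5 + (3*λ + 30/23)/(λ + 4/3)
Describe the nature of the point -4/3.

The denominator factor λ + 4/3 vanishes at -4/3 and appears to the power 1; the numerator there equals -62/23, nonzero, and no other factor vanishes.
The branch terms are analytic at this point.
Hence a pole whose order is the multiplicity, 1.

The point is a pole of order 1.


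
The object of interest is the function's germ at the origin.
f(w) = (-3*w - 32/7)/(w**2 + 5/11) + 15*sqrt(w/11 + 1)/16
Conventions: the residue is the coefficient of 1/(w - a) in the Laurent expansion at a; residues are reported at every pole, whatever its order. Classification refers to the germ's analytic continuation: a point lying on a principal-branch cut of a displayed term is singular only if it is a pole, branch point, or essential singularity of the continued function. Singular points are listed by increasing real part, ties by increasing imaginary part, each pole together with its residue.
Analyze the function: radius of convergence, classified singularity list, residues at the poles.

Radius of convergence at 0: (1/11)*sqrt(55).
At -11: an algebraic (square-root) branch point.
At -((1/11)*sqrt(55))*i: a pole of order 1; residue (-3/2) - ((16/35)*sqrt(55))*i.
At ((1/11)*sqrt(55))*i: a pole of order 1; residue (-3/2) + ((16/35)*sqrt(55))*i.

Denominator factor (w**2 + 5/11): discriminant -20/11, complex-conjugate roots ((1/11)*sqrt(55))*i and -((1/11)*sqrt(55))*i; poles of order 1, moduli (1/11)*sqrt(55) and (1/11)*sqrt(55).
Branch term (15/16)*sqrt(1 - w/(-11)): its argument vanishes at w = -11, a square-root branch point, modulus 11.
The radius of convergence is the smallest modulus among the singular points: (1/11)*sqrt(55).
The branch term is analytic at -((1/11)*sqrt(55))*i and contributes nothing to the residue; only the rational part matters.
The factor w**2 + 5/11 splits as (w - a)(w - a') with a = -((1/11)*sqrt(55))*i, a' = ((1/11)*sqrt(55))*i. At the order-1 pole a set g(w) = (w - a)*(rational part) = [-3*w - 32/7] / (w - a').
Simple pole: residue = g(a) at a = -((1/11)*sqrt(55))*i, which is (-3/2) - ((16/35)*sqrt(55))*i.
The branch term is analytic at ((1/11)*sqrt(55))*i and contributes nothing to the residue; only the rational part matters.
The factor w**2 + 5/11 splits as (w - a)(w - a') with a = ((1/11)*sqrt(55))*i, a' = -((1/11)*sqrt(55))*i. At the order-1 pole a set g(w) = (w - a)*(rational part) = [-3*w - 32/7] / (w - a').
Simple pole: residue = g(a) at a = ((1/11)*sqrt(55))*i, which is (-3/2) + ((16/35)*sqrt(55))*i.
List the singular points by increasing real part (a conjugate pair: the negative imaginary part first).


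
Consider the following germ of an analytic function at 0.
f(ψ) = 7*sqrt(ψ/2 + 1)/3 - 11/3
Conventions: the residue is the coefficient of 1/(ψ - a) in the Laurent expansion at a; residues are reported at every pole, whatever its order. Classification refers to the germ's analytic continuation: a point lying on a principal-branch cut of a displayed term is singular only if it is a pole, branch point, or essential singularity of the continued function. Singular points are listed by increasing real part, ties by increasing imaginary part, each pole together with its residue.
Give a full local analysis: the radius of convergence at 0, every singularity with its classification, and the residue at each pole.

Radius of convergence at 0: 2.
At -2: an algebraic (square-root) branch point.

Branch term (7/3)*sqrt(1 - ψ/(-2)): its argument vanishes at ψ = -2, a square-root branch point, modulus 2.
The radius of convergence is the smallest modulus among the singular points: 2.
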